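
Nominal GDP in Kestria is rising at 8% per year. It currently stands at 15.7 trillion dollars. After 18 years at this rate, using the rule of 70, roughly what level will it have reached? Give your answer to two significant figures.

Doubling time ≈ 70/8 = 8.75 years.
18 years is 18/8.75 ≈ 2.06 doublings, a factor of 2^2.06 ≈ 4.17.
15.7 × 4.17 ≈ 65 trillion dollars.

65 trillion dollars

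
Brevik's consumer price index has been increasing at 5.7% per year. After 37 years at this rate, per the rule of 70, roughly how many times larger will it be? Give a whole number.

Doubling time ≈ 70/5.7 = 12.28 years.
37/12.28 ≈ 3 doublings, so about 2^3 = 8×.

≈ 8 times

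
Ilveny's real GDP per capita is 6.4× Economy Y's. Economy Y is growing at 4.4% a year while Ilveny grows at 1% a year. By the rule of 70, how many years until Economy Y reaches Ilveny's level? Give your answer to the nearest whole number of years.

Economy Y gains on Ilveny at 4.4% − 1% = 3.4 points a year.
At that relative rate the gap halves every 70/3.4 ≈ 20.59 years.
A 6.4× gap takes log₂(6.4) ≈ 2.68 halvings to close: 2.68 × 20.59 ≈ 55 years.

approximately 55 years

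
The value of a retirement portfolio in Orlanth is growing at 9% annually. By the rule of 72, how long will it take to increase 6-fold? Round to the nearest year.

approximately 21 years

Doubling time ≈ 72/9 = 8.00 years.
Reaching 6× takes log₂(6) ≈ 2.58 doublings.
2.58 × 8.00 ≈ 21 years.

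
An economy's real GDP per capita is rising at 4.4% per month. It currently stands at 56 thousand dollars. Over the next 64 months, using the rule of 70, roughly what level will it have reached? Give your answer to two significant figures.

910 thousand dollars

It doubles every 70/4.4 ≈ 15.91 months, so 64 months is 4.02 doublings.
2^4.02 ≈ 16.22; 56 × 16.22 ≈ 910 thousand dollars.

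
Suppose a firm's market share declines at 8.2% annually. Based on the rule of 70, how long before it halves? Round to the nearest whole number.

approximately 9 years

The rule works in reverse for decay: 70/8.2 ≈ 8.54 years to halve.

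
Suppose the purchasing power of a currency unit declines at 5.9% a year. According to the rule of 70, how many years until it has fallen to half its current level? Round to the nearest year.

12 years

Falling at 5.9%, it halves about every 70/5.9 = 11.86 years.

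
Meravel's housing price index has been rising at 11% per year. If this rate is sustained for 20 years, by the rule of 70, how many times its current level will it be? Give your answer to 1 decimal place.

Doubles every ≈ 6.36 years (70/11).
20 years is 3.14 doublings; 2^3.14 ≈ 8.8×.

around 8.8 times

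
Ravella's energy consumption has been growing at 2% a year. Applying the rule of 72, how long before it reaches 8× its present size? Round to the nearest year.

One doubling takes 72/2 = 36.00 years.
8× is 3 doublings, so 3 × 36.00 ≈ 108 years.

roughly 108 years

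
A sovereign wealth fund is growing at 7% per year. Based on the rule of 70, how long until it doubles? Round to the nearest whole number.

≈ 10 years

Doubling time ≈ 70 / 7 = 10.00 years.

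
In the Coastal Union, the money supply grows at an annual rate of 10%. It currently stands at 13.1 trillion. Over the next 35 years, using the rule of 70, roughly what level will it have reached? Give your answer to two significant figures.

≈ 420 trillion

Doubling time ≈ 70/10 = 7.00 years.
35 years is 35/7.00 ≈ 5.00 doublings, a factor of 2^5.00 ≈ 32.00.
13.1 × 32.00 ≈ 420 trillion.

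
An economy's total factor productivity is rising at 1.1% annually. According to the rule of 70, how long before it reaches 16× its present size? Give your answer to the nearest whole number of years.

roughly 255 years

Doubling time ≈ 70/1.1 = 63.64 years.
16 = 2^4, so 4 doublings → 255 years.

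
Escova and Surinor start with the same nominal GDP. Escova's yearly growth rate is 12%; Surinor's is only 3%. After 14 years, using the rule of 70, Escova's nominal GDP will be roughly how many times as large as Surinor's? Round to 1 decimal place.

≈ 3.5 times

Rate gap = 12% − 3% = 9 points.
The ratio doubles every 70/9 ≈ 7.78 years.
14/7.78 ≈ 1.80 doublings → ratio ≈ 2^1.80 ≈ 3.5.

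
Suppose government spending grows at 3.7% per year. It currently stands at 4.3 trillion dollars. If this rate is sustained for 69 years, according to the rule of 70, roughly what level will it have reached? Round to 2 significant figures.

≈ 54 trillion dollars

It doubles every 70/3.7 ≈ 18.92 years, so 69 years is 3.65 doublings.
2^3.65 ≈ 12.55; 4.3 × 12.55 ≈ 54 trillion dollars.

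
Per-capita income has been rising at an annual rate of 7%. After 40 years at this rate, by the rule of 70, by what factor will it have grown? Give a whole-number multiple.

around 16 times

70/7 ≈ 10.00 years per doubling.
40 years fits 4 doublings: 2^4 = 16.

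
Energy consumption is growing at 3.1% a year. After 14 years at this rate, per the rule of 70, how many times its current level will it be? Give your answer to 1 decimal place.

Doubles every ≈ 22.58 years (70/3.1).
14 years is 0.62 doublings; 2^0.62 ≈ 1.5×.

about 1.5 times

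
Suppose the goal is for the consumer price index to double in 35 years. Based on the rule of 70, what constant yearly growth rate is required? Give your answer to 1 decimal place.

70 / 35 ≈ 2.00, so about 2.0% per year.

around 2.0% per year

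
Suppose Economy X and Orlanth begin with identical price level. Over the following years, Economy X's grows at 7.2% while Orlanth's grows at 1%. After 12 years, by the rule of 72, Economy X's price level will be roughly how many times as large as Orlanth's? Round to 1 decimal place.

Economy X pulls ahead at 6.2 pp per year, so the ratio doubles every 72/6.2 ≈ 11.61 years.
In 12 years that's 1.03 doublings: 2^1.03 ≈ 2.0.

approximately 2.0 times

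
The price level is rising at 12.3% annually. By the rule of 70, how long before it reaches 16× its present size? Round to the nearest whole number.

approximately 23 years

Doubling time ≈ 70/12.3 = 5.69 years.
16× is 4 doublings, so 4 × 5.69 ≈ 23 years.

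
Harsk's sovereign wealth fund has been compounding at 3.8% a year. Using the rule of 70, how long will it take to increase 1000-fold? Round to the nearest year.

about 184 years

One doubling takes 70/3.8 = 18.42 years.
Reaching 1000× takes log₂(1000) ≈ 9.97 doublings.
9.97 × 18.42 ≈ 184 years.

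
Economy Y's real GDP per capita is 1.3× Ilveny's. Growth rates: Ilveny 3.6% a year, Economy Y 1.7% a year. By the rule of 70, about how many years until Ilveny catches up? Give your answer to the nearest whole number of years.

roughly 14 years

What matters is the difference: 1.9 pp.
Rule of 70 on the gap: the ratio halves every 70/1.9 ≈ 36.84 years.
A 1.3× gap takes log₂(1.3) ≈ 0.38 halvings to close: 0.38 × 36.84 ≈ 14 years.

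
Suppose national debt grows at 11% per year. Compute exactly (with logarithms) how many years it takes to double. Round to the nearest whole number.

t = ln(2) / ln(1 + 0.11) = 0.6931 / 0.104360 ≈ 6.64.
≈ 7 years.

7 years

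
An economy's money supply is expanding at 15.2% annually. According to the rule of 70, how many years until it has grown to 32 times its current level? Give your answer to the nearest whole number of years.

At 15.2% it doubles every 70/15.2 ≈ 4.61 years.
Getting to 32× needs 5 doublings: 5 × 4.61 ≈ 23 years.

around 23 years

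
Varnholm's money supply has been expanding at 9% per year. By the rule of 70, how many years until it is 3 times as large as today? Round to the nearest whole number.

about 12 years

At 9% it doubles every 70/9 ≈ 7.78 years.
Reaching 3× takes log₂(3) ≈ 1.58 doublings.
1.58 × 7.78 ≈ 12 years.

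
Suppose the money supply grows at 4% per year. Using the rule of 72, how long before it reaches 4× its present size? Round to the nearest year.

roughly 36 years

At 4% it doubles every 72/4 ≈ 18.00 years.
Getting to 4× needs 2 doublings: 2 × 18.00 ≈ 36 years.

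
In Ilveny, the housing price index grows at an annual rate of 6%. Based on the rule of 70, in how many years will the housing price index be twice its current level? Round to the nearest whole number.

approximately 12 years

70/6 ≈ 11.67, so it doubles roughly every 12 years.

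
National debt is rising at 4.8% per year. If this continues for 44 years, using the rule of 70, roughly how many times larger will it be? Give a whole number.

≈ 8 times

70/4.8 ≈ 14.58 years per doubling.
44 years fits 3 doublings: 2^3 = 8.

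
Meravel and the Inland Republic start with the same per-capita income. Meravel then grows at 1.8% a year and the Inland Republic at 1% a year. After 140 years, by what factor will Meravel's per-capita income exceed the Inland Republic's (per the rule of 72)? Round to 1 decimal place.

roughly 2.9 times

Rate gap = 1.8% − 1% = 0.8 points.
The ratio doubles every 72/0.8 ≈ 90.00 years.
140/90.00 ≈ 1.56 doublings → ratio ≈ 2^1.56 ≈ 2.9.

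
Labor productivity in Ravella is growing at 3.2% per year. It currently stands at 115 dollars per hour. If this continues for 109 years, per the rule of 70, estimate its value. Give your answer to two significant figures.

It doubles every 70/3.2 ≈ 21.88 years, so 109 years is 4.98 doublings.
2^4.98 ≈ 31.56; 115 × 31.56 ≈ 3600 dollars per hour.

approximately 3600 dollars per hour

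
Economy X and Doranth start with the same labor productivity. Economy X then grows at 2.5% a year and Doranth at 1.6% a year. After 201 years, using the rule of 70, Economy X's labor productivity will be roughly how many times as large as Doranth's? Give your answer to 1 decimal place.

Only the 0.9-point difference matters.
70/0.9 ≈ 77.78 years per doubling of the ratio; 201 years gives 2.58 doublings, so ≈ 6.0×.

≈ 6.0 times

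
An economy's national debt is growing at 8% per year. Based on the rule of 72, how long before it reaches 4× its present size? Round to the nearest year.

about 18 years

At 8% it doubles every 72/8 ≈ 9.00 years.
4 = 2^2, so 2 doublings → 18 years.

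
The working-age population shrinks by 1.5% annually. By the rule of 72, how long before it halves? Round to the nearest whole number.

around 48 years

The rule works in reverse for decay: 72/1.5 ≈ 48.00 years to halve.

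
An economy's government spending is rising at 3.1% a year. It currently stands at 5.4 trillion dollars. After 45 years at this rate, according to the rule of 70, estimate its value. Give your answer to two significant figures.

Doubling time ≈ 70/3.1 = 22.58 years.
45 years is 45/22.58 ≈ 1.99 doublings, a factor of 2^1.99 ≈ 3.97.
5.4 × 3.97 ≈ 21 trillion dollars.

approximately 21 trillion dollars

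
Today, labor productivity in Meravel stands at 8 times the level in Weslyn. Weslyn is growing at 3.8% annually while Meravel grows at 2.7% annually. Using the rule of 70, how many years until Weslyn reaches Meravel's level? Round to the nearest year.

The growth-rate gap is 3.8% − 2.7% = 1.1 percentage points.
So the ratio between them halves every 70/1.1 ≈ 63.64 years.
An 8 times gap closes after 3 halvings: 3 × 63.64 ≈ 191 years.

about 191 years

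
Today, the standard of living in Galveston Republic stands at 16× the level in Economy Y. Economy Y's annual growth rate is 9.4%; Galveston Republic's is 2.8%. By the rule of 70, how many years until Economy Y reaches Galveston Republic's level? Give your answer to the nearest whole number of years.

approximately 42 years

The growth-rate gap is 9.4% − 2.8% = 6.6 percentage points.
So the ratio between them halves every 70/6.6 ≈ 10.61 years.
A 16× gap closes after 4 halvings: 4 × 10.61 ≈ 42 years.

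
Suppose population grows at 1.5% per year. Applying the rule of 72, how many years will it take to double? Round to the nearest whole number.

about 48 years

72/1.5 ≈ 48.00, so it doubles roughly every 48 years.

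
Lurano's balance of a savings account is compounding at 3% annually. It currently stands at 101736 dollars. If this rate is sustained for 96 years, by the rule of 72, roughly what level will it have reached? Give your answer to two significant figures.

It doubles every 72/3 ≈ 24.00 years, so 96 years is 4.00 doublings.
2^4.00 ≈ 16.00; 101736 × 16.00 ≈ 1600000 dollars.

around 1600000 dollars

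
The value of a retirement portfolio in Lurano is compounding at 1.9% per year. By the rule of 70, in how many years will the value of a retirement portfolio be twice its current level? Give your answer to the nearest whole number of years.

about 37 years

At 1.9%, doubling takes about 70/1.9 = 36.84 years.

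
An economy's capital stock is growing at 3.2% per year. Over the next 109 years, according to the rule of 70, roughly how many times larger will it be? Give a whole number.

At 3.2% one doubling takes ≈ 21.88 years; 109 years is 5 of them, so ×32.

32 times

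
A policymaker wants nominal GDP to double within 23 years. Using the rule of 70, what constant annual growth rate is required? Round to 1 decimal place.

70 / 23 ≈ 3.04, so about 3.0% annually.

≈ 3.0%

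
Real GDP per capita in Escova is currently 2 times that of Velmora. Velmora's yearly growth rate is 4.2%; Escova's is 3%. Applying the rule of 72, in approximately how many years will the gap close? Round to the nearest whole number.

approximately 60 years

What matters is the difference: 1.2 pp.
Rule of 72 on the gap: the ratio halves every 72/1.2 ≈ 60.00 years.
A 2 times gap closes after 1 halving: 1 × 60.00 ≈ 60 years.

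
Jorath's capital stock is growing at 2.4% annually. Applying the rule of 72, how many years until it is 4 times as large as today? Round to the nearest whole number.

around 60 years

One doubling takes 72/2.4 = 30.00 years.
4 = 2^2, so 2 doublings → 60 years.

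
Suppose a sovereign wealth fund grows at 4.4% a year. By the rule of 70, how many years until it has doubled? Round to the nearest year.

Doubling time ≈ 70 / 4.4 = 15.91 years.

around 16 years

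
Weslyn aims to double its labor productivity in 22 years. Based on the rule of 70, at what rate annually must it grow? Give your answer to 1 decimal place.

70 / 22 ≈ 3.18, so about 3.2% annually.

roughly 3.2%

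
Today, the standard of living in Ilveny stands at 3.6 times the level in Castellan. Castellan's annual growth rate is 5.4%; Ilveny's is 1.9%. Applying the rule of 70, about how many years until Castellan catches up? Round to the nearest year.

≈ 37 years

The growth-rate gap is 5.4% − 1.9% = 3.5 percentage points.
So the ratio between them halves every 70/3.5 ≈ 20.00 years.
A 3.6 times gap takes log₂(3.6) ≈ 1.85 halvings to close: 1.85 × 20.00 ≈ 37 years.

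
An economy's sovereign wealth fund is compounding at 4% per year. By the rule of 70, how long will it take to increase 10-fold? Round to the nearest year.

approximately 58 years

Doubling time ≈ 70/4 = 17.50 years.
10× is log₂ 10 ≈ 3.32 doublings, so ≈ 3.32 × 17.50 = 58 years.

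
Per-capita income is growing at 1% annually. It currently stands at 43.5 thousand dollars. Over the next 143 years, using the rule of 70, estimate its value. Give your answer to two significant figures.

approximately 180 thousand dollars

It doubles every 70/1 ≈ 70.00 years, so 143 years is 2.04 doublings.
2^2.04 ≈ 4.11; 43.5 × 4.11 ≈ 180 thousand dollars.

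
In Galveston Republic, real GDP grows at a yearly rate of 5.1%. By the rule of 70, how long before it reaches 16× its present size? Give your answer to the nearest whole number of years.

≈ 55 years

One doubling takes 70/5.1 = 13.73 years.
16× is 4 doublings, so 4 × 13.73 ≈ 55 years.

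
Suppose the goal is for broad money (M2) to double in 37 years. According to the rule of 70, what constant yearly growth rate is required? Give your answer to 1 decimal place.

70 / 37 ≈ 1.89, so about 1.9% per year.

≈ 1.9%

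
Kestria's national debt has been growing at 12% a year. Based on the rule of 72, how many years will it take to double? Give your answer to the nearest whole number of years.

At 12%, doubling takes about 72/12 = 6.00 years.

about 6 years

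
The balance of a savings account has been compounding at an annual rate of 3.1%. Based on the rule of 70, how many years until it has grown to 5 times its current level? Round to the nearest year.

around 52 years

Doubling time ≈ 70/3.1 = 22.58 years.
Reaching 5× takes log₂(5) ≈ 2.32 doublings.
2.32 × 22.58 ≈ 52 years.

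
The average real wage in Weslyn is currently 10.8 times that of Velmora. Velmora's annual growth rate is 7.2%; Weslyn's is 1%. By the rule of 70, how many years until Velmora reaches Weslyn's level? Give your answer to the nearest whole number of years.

The growth-rate gap is 7.2% − 1% = 6.2 percentage points.
So the ratio between them halves every 70/6.2 ≈ 11.29 years.
A 10.8 times gap takes log₂(10.8) ≈ 3.43 halvings to close: 3.43 × 11.29 ≈ 39 years.

≈ 39 years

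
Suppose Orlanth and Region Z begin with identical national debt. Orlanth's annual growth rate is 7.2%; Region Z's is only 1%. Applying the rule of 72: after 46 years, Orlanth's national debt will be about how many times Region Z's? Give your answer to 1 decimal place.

roughly 15.6 times

Only the 6.2-point difference matters.
72/6.2 ≈ 11.61 years per doubling of the ratio; 46 years gives 3.96 doublings, so ≈ 15.6×.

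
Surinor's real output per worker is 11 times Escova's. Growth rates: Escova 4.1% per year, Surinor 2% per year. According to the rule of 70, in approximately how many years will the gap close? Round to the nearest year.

≈ 115 years

The growth-rate gap is 4.1% − 2% = 2.1 percentage points.
So the ratio between them halves every 70/2.1 ≈ 33.33 years.
An 11 times gap takes log₂(11) ≈ 3.46 halvings to close: 3.46 × 33.33 ≈ 115 years.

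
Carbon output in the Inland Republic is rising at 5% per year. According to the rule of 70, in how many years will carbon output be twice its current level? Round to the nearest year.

70/5 ≈ 14.00, so it doubles roughly every 14 years.

14 years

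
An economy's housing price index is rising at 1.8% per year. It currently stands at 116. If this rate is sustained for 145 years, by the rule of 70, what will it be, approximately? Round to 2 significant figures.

≈ 1500

Doubling time ≈ 70/1.8 = 38.89 years.
145 years is 145/38.89 ≈ 3.73 doublings, a factor of 2^3.73 ≈ 13.27.
116 × 13.27 ≈ 1500.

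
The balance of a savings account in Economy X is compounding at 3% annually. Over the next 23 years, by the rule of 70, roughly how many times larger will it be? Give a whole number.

70/3 ≈ 23.33 years per doubling.
23 years fits 1 doubling: 2^1 = 2.

roughly 2 times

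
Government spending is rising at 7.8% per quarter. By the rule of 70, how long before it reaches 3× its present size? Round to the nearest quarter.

around 14 quarters

One doubling takes 70/7.8 = 8.97 quarters.
Reaching 3× takes log₂(3) ≈ 1.58 doublings.
1.58 × 8.97 ≈ 14 quarters.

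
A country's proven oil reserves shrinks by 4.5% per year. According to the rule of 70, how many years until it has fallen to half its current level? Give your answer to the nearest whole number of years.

Falling at 4.5%, it halves about every 70/4.5 = 15.56 years.

16 years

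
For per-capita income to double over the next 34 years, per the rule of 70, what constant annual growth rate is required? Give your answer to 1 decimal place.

approximately 2.1%

70 / 34 ≈ 2.06, so about 2.1% annually.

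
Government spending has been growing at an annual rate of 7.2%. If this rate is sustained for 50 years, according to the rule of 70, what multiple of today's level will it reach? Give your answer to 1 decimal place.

Doubling time ≈ 70/7.2 = 9.72 years.
50 years / 9.72 ≈ 5.14 doublings → factor 2^5.14 ≈ 35.3.

approximately 35.3 times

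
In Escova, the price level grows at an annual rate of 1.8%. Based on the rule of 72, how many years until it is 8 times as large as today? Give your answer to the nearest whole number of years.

One doubling takes 72/1.8 = 40.00 years.
8× is 3 doublings, so 3 × 40.00 ≈ 120 years.

≈ 120 years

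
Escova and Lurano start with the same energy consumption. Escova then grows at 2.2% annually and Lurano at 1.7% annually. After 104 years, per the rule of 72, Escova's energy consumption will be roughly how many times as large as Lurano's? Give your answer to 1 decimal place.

1.6 times

Escova pulls ahead at 0.5 pp per year, so the ratio doubles every 72/0.5 ≈ 144.00 years.
In 104 years that's 0.72 doublings: 2^0.72 ≈ 1.6.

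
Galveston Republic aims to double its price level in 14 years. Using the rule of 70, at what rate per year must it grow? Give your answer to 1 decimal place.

5.0% per year

70 / 14 ≈ 5.00, so about 5.0% per year.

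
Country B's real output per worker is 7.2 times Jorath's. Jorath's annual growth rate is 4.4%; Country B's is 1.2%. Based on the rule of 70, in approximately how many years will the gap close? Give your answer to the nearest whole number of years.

about 62 years

Jorath gains on Country B at 4.4% − 1.2% = 3.2 points a year.
At that relative rate the gap halves every 70/3.2 ≈ 21.88 years.
A 7.2 times gap takes log₂(7.2) ≈ 2.85 halvings to close: 2.85 × 21.88 ≈ 62 years.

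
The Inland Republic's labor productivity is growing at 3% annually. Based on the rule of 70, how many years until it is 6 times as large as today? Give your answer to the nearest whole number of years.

At 3% it doubles every 70/3 ≈ 23.33 years.
Reaching 6× takes log₂(6) ≈ 2.58 doublings.
2.58 × 23.33 ≈ 60 years.

approximately 60 years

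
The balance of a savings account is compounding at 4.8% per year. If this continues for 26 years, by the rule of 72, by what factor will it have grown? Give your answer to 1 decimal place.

Doubling time ≈ 72/4.8 = 15.00 years.
26 years / 15.00 ≈ 1.73 doublings → factor 2^1.73 ≈ 3.3.

≈ 3.3 times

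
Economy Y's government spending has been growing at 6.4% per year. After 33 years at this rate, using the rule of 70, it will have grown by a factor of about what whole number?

approximately 8 times

At 6.4% one doubling takes ≈ 10.94 years; 33 years is 3 of them, so ×8.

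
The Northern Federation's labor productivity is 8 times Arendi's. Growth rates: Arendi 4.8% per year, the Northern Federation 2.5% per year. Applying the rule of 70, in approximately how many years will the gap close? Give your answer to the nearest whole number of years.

approximately 91 years

Arendi gains on the Northern Federation at 4.8% − 2.5% = 2.3 points a year.
At that relative rate the gap halves every 70/2.3 ≈ 30.43 years.
An 8 times gap closes after 3 halvings: 3 × 30.43 ≈ 91 years.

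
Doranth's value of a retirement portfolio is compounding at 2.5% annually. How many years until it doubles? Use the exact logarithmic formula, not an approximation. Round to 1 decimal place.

28.1 years

t = ln(2) / ln(1 + 0.025) = 0.6931 / 0.024693 ≈ 28.07.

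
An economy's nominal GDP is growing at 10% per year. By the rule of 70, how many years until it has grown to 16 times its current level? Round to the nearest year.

One doubling takes 70/10 = 7.00 years.
Getting to 16× needs 4 doublings: 4 × 7.00 ≈ 28 years.

approximately 28 years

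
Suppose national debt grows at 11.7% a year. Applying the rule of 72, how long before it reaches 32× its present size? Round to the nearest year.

about 31 years

Doubling time ≈ 72/11.7 = 6.15 years.
32 = 2^5, so 5 doublings → 31 years.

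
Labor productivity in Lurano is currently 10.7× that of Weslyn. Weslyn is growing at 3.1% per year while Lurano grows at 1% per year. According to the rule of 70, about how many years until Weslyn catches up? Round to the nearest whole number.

≈ 114 years

The growth-rate gap is 3.1% − 1% = 2.1 percentage points.
So the ratio between them halves every 70/2.1 ≈ 33.33 years.
A 10.7× gap takes log₂(10.7) ≈ 3.42 halvings to close: 3.42 × 33.33 ≈ 114 years.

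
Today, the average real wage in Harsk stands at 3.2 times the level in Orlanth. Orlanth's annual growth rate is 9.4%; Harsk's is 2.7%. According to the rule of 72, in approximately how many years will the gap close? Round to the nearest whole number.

Orlanth gains on Harsk at 9.4% − 2.7% = 6.7 points a year.
At that relative rate the gap halves every 72/6.7 ≈ 10.75 years.
A 3.2 times gap takes log₂(3.2) ≈ 1.68 halvings to close: 1.68 × 10.75 ≈ 18 years.

about 18 years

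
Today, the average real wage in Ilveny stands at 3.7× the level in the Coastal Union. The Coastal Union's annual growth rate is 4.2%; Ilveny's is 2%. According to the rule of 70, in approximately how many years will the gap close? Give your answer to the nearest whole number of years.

The growth-rate gap is 4.2% − 2% = 2.2 percentage points.
So the ratio between them halves every 70/2.2 ≈ 31.82 years.
A 3.7× gap takes log₂(3.7) ≈ 1.89 halvings to close: 1.89 × 31.82 ≈ 60 years.

roughly 60 years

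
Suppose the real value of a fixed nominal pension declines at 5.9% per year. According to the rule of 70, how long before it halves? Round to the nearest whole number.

Falling at 5.9%, it halves about every 70/5.9 = 11.86 years.

about 12 years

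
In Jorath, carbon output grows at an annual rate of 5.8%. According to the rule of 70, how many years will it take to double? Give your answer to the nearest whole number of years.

Doubling time ≈ 70 / 5.8 = 12.07 years.

≈ 12 years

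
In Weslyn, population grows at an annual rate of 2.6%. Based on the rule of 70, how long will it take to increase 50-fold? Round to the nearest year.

One doubling takes 70/2.6 = 26.92 years.
50× is log₂ 50 ≈ 5.64 doublings, so ≈ 5.64 × 26.92 = 152 years.

152 years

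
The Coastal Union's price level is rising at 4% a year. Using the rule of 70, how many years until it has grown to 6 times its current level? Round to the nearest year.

≈ 45 years

One doubling takes 70/4 = 17.50 years.
6× is log₂ 6 ≈ 2.58 doublings, so ≈ 2.58 × 17.50 = 45 years.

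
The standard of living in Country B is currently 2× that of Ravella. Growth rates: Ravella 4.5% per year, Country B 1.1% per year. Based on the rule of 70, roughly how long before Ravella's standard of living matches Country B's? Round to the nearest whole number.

The growth-rate gap is 4.5% − 1.1% = 3.4 percentage points.
So the ratio between them halves every 70/3.4 ≈ 20.59 years.
A 2× gap closes after 1 halving: 1 × 20.59 ≈ 21 years.

roughly 21 years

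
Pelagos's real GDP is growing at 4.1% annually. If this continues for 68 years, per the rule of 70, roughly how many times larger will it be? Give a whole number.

roughly 16 times

At 4.1% one doubling takes ≈ 17.07 years; 68 years is 4 of them, so ×16.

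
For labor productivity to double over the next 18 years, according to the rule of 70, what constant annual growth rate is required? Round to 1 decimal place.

70 / 18 ≈ 3.89, so about 3.9% a year.

3.9% a year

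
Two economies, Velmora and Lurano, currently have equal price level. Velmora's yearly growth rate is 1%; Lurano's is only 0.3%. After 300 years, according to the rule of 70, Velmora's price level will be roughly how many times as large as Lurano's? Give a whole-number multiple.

8 times

Only the 0.7-point difference matters.
70/0.7 ≈ 100.00 years per doubling of the ratio; 300 years gives 3.00 doublings, so ≈ 8×.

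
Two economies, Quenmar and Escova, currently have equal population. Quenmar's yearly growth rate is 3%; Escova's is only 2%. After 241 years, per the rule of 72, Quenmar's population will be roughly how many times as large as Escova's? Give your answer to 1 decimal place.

around 10.2 times

Quenmar pulls ahead at 1 pp per year, so the ratio doubles every 72/1 ≈ 72.00 years.
In 241 years that's 3.35 doublings: 2^3.35 ≈ 10.2.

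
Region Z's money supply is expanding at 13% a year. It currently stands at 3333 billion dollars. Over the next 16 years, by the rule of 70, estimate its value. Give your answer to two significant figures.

approximately 26000 billion dollars

It doubles every 70/13 ≈ 5.38 years, so 16 years is 2.97 doublings.
2^2.97 ≈ 7.84; 3333 × 7.84 ≈ 26000 billion dollars.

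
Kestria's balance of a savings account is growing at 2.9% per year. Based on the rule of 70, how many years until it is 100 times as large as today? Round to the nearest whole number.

Doubling time ≈ 70/2.9 = 24.14 years.
100× is log₂ 100 ≈ 6.64 doublings, so ≈ 6.64 × 24.14 = 160 years.

approximately 160 years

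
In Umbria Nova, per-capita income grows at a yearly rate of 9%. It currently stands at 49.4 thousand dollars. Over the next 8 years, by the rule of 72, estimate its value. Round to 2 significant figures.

It doubles every 72/9 ≈ 8.00 years, so 8 years is 1.00 doublings.
2^1.00 ≈ 2.00; 49.4 × 2.00 ≈ 99 thousand dollars.

approximately 99 thousand dollars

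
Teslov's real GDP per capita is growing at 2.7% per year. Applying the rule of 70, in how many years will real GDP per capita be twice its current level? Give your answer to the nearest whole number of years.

26 years

Doubling time ≈ 70 / 2.7 = 25.93 years.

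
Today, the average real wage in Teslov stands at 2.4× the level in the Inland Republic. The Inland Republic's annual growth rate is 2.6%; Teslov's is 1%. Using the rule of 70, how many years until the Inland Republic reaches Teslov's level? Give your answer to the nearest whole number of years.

the Inland Republic gains on Teslov at 2.6% − 1% = 1.6 points a year.
At that relative rate the gap halves every 70/1.6 ≈ 43.75 years.
A 2.4× gap takes log₂(2.4) ≈ 1.26 halvings to close: 1.26 × 43.75 ≈ 55 years.

about 55 years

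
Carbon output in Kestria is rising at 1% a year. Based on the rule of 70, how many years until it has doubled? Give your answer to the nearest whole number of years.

≈ 70 years

70/1 ≈ 70.00, so it doubles roughly every 70 years.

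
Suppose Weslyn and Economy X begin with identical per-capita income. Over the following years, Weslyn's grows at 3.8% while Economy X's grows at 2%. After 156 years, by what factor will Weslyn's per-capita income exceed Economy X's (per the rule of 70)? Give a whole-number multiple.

about 16 times

Only the 1.8-point difference matters.
70/1.8 ≈ 38.89 years per doubling of the ratio; 156 years gives 4.01 doublings, so ≈ 16×.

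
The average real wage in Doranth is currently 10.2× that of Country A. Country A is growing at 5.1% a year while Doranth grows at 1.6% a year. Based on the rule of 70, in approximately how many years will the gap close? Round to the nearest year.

The growth-rate gap is 5.1% − 1.6% = 3.5 percentage points.
So the ratio between them halves every 70/3.5 ≈ 20.00 years.
A 10.2× gap takes log₂(10.2) ≈ 3.35 halvings to close: 3.35 × 20.00 ≈ 67 years.

67 years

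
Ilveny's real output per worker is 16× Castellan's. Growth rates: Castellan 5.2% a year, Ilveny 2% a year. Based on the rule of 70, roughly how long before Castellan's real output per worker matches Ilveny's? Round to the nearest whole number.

What matters is the difference: 3.2 pp.
Rule of 70 on the gap: the ratio halves every 70/3.2 ≈ 21.88 years.
A 16× gap closes after 4 halvings: 4 × 21.88 ≈ 88 years.

roughly 88 years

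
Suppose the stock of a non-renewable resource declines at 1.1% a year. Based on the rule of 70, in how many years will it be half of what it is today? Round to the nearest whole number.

around 64 years

Falling at 1.1%, it halves about every 70/1.1 = 63.64 years.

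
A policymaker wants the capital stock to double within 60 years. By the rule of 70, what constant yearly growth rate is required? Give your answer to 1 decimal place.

70 / 60 ≈ 1.17, so about 1.2% per year.

about 1.2% per year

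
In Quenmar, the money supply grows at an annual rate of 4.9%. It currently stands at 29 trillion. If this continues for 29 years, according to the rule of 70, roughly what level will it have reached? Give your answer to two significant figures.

≈ 120 trillion

Doubling time ≈ 70/4.9 = 14.29 years.
29 years is 29/14.29 ≈ 2.03 doublings, a factor of 2^2.03 ≈ 4.08.
29 × 4.08 ≈ 120 trillion.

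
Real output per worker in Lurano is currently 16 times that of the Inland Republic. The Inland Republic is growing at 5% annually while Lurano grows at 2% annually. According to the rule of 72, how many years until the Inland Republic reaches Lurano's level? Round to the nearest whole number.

about 96 years

What matters is the difference: 3 pp.
Rule of 72 on the gap: the ratio halves every 72/3 ≈ 24.00 years.
A 16 times gap closes after 4 halvings: 4 × 24.00 ≈ 96 years.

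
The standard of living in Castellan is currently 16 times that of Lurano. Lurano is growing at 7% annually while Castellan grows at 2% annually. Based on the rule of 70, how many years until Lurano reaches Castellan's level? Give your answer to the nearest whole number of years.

Lurano gains on Castellan at 7% − 2% = 5 points a year.
At that relative rate the gap halves every 70/5 ≈ 14.00 years.
A 16 times gap closes after 4 halvings: 4 × 14.00 ≈ 56 years.

roughly 56 years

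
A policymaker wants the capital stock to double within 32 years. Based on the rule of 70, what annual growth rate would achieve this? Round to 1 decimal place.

70 / 32 ≈ 2.19, so about 2.2% a year.

about 2.2%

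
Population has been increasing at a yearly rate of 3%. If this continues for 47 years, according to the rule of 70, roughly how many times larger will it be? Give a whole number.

70/3 ≈ 23.33 years per doubling.
47 years fits 2 doublings: 2^2 = 4.

approximately 4 times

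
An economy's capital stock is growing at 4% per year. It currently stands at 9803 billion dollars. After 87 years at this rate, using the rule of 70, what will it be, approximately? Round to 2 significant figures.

Doubling time ≈ 70/4 = 17.50 years.
87 years is 87/17.50 ≈ 4.97 doublings, a factor of 2^4.97 ≈ 31.34.
9803 × 31.34 ≈ 310000 billion dollars.

around 310000 billion dollars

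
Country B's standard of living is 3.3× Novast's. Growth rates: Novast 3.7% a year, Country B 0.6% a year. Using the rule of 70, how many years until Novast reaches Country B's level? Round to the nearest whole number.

approximately 39 years

Novast gains on Country B at 3.7% − 0.6% = 3.1 points a year.
At that relative rate the gap halves every 70/3.1 ≈ 22.58 years.
A 3.3× gap takes log₂(3.3) ≈ 1.72 halvings to close: 1.72 × 22.58 ≈ 39 years.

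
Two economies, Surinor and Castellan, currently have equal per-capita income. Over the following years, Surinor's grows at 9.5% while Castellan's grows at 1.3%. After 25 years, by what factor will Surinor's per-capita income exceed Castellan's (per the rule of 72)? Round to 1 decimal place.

Only the 8.2-point difference matters.
72/8.2 ≈ 8.78 years per doubling of the ratio; 25 years gives 2.85 doublings, so ≈ 7.2×.

≈ 7.2 times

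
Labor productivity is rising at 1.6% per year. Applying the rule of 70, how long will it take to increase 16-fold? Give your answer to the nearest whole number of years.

≈ 175 years

At 1.6% it doubles every 70/1.6 ≈ 43.75 years.
16 = 2^4, so 4 doublings → 175 years.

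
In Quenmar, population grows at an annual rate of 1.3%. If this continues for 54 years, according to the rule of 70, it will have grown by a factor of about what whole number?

70/1.3 ≈ 53.85 years per doubling.
54 years fits 1 doubling: 2^1 = 2.

2 times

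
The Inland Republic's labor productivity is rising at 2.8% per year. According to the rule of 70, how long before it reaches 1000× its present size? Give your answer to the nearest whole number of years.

roughly 249 years

Doubling time ≈ 70/2.8 = 25.00 years.
Reaching 1000× takes log₂(1000) ≈ 9.97 doublings.
9.97 × 25.00 ≈ 249 years.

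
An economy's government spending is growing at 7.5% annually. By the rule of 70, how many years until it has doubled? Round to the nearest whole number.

Doubling time ≈ 70 / 7.5 = 9.33 years.

approximately 9 years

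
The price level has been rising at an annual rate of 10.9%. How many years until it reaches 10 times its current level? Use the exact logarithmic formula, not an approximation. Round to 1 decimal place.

t = ln(10) / ln(1 + 0.109) = 2.3026 / 0.103459 ≈ 22.26.

22.3 years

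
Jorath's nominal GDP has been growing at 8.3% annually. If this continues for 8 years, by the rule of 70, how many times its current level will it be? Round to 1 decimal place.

≈ 1.9 times

Doubling time ≈ 70/8.3 = 8.43 years.
8 years / 8.43 ≈ 0.95 doublings → factor 2^0.95 ≈ 1.9.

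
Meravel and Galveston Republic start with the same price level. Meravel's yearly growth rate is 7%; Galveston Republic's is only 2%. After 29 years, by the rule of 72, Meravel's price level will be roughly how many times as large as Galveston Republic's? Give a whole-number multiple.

Only the 5-point difference matters.
72/5 ≈ 14.40 years per doubling of the ratio; 29 years gives 2.01 doublings, so ≈ 4×.

around 4 times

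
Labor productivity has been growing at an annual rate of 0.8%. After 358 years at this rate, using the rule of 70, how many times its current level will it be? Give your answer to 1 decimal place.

≈ 17.0 times

Doubling time ≈ 70/0.8 = 87.50 years.
358 years / 87.50 ≈ 4.09 doublings → factor 2^4.09 ≈ 17.0.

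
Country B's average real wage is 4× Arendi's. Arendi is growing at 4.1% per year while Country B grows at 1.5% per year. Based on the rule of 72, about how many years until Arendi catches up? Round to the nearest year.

Arendi gains on Country B at 4.1% − 1.5% = 2.6 points a year.
At that relative rate the gap halves every 72/2.6 ≈ 27.69 years.
A 4× gap closes after 2 halvings: 2 × 27.69 ≈ 55 years.

about 55 years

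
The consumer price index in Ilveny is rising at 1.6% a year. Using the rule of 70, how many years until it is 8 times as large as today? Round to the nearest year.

Doubling time ≈ 70/1.6 = 43.75 years.
Getting to 8× needs 3 doublings: 3 × 43.75 ≈ 131 years.

131 years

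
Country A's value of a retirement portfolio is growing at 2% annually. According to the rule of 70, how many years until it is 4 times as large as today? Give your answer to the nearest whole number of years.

70 years

Doubling time ≈ 70/2 = 35.00 years.
4 = 2^2, so 2 doublings → 70 years.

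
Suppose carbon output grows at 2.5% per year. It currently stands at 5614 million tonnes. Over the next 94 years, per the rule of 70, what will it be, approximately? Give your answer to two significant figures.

≈ 58000 million tonnes

It doubles every 70/2.5 ≈ 28.00 years, so 94 years is 3.36 doublings.
2^3.36 ≈ 10.27; 5614 × 10.27 ≈ 58000 million tonnes.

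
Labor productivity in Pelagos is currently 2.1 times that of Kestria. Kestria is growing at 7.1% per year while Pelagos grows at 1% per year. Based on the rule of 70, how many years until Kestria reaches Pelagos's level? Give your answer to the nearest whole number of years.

≈ 12 years

The growth-rate gap is 7.1% − 1% = 6.1 percentage points.
So the ratio between them halves every 70/6.1 ≈ 11.48 years.
A 2.1 times gap takes log₂(2.1) ≈ 1.07 halvings to close: 1.07 × 11.48 ≈ 12 years.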